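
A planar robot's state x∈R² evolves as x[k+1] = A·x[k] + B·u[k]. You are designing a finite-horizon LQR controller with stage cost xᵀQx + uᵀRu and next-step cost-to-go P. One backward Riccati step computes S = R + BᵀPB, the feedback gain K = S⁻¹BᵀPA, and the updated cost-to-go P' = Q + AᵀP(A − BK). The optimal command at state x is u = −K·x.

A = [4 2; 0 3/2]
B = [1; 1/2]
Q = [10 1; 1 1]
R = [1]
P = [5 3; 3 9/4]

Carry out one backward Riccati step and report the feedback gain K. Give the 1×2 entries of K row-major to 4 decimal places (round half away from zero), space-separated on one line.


2.7190 2.0065

BᵀP = [6.5000 4.1250]
S = R + BᵀPB = [1] + [8.5625] = [9.5625]
BᵀPA = [26.0000 19.1875]
K = S⁻¹·BᵀPA = [2.7190 2.0065]
A−BK = [1.2810 -0.0065; -1.3595 0.4967]
AᵀP(A−BK) = [9.3072 5.8301; 5.8301 4.5621]
P' = Q + AᵀP(A−BK) = [19.3072 6.8301; 6.8301 5.5621]
tr(P') = 24.8693


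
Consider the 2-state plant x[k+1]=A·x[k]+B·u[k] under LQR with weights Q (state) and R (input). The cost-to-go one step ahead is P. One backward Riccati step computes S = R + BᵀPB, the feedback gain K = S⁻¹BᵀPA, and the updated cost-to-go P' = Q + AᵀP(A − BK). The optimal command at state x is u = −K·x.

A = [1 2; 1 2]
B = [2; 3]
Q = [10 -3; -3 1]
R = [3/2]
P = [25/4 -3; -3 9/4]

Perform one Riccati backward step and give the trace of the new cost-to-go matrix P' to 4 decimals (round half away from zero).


15.0988

BᵀP = [3.5000 0.7500]
S = R + BᵀPB = [3/2] + [9.2500] = [10.7500]
BᵀPA = [4.2500 8.5000]
K = S⁻¹·BᵀPA = [0.3953 0.7907]
A−BK = [0.2093 0.4186; -0.1860 -0.3721]
AᵀP(A−BK) = [0.8198 1.6395; 1.6395 3.2791]
P' = Q + AᵀP(A−BK) = [10.8198 -1.3605; -1.3605 4.2791]
tr(P') = 15.0988


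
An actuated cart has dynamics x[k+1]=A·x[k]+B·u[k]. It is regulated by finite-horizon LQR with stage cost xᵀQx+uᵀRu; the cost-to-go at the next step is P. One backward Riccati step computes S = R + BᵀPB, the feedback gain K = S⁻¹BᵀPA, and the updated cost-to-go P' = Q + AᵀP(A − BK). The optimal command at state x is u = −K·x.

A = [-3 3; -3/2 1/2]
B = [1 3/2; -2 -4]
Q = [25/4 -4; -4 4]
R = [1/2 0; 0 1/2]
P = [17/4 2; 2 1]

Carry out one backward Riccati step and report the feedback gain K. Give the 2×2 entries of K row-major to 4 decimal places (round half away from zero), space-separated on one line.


BᵀP = [0.2500 0.0000; -1.6250 -1.0000]
S = R + BᵀPB = [1/2 0; 0 1/2] + [0.2500 0.3750; 0.3750 1.5625] = [0.7500 0.3750; 0.3750 2.0625]
BᵀPA = [-0.7500 0.7500; 6.3750 -5.3750]
K = S⁻¹·BᵀPA = [-2.8000 2.5333; 3.6000 -3.0667]
A−BK = [-5.6000 5.0667; 7.3000 -6.7000]
AᵀP(A−BK) = [33.4500 -29.5500; -29.5500 26.1167]
P' = Q + AᵀP(A−BK) = [39.7000 -33.5500; -33.5500 30.1167]
tr(P') = 69.8167

-2.8000 2.5333 3.6000 -3.0667


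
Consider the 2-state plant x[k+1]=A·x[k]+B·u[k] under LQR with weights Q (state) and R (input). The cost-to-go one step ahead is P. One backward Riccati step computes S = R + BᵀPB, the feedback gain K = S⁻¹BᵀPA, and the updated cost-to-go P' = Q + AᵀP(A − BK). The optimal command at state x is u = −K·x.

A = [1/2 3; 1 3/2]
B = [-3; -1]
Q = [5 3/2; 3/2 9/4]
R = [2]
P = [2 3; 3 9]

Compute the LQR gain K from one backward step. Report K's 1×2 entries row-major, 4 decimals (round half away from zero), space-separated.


-0.4787 -1.1489

BᵀP = [-9.0000 -18.0000]
S = R + BᵀPB = [2] + [45.0000] = [47.0000]
BᵀPA = [-22.5000 -54.0000]
K = S⁻¹·BᵀPA = [-0.4787 -1.1489]
A−BK = [-0.9362 -0.4468; 0.5213 0.3511]
AᵀP(A−BK) = [1.7287 1.8989; 1.8989 3.2074]
P' = Q + AᵀP(A−BK) = [6.7287 3.3989; 3.3989 5.4574]
tr(P') = 12.1862


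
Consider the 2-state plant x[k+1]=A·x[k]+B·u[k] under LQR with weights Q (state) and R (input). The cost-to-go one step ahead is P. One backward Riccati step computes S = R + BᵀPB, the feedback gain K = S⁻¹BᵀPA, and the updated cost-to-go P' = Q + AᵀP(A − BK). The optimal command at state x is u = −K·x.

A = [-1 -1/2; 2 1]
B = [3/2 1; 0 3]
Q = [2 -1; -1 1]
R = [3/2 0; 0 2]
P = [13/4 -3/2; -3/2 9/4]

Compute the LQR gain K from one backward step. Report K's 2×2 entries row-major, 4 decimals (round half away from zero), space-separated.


BᵀP = [4.8750 -2.2500; -1.2500 5.2500]
S = R + BᵀPB = [3/2 0; 0 2] + [7.3125 -1.8750; -1.8750 14.5000] = [8.8125 -1.8750; -1.8750 16.5000]
BᵀPA = [-9.3750 -4.6875; 11.7500 5.8750]
K = S⁻¹·BᵀPA = [-0.9349 -0.4675; 0.6059 0.3029]
A−BK = [-0.2035 -0.1018; 0.1824 0.0912]
AᵀP(A−BK) = [2.3660 1.1830; 1.1830 0.5915]
P' = Q + AᵀP(A−BK) = [4.3660 0.1830; 0.1830 1.5915]
tr(P') = 5.9575

-0.9349 -0.4675 0.6059 0.3029


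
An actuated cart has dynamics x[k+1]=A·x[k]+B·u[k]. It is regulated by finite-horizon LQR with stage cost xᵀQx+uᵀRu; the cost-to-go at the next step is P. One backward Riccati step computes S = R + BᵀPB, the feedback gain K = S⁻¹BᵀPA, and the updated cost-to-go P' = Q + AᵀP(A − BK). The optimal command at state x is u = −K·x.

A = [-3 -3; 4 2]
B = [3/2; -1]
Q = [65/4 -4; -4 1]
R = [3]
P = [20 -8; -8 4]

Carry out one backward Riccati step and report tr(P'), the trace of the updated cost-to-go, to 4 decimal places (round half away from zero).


BᵀP = [38.0000 -16.0000]
S = R + BᵀPB = [3] + [73.0000] = [76.0000]
BᵀPA = [-178.0000 -146.0000]
K = S⁻¹·BᵀPA = [-2.3421 -1.9211]
A−BK = [0.5132 -0.1184; 1.6579 0.0789]
AᵀP(A−BK) = [19.1053 14.0526; 14.0526 11.5263]
P' = Q + AᵀP(A−BK) = [35.3553 10.0526; 10.0526 12.5263]
tr(P') = 47.8816

47.8816


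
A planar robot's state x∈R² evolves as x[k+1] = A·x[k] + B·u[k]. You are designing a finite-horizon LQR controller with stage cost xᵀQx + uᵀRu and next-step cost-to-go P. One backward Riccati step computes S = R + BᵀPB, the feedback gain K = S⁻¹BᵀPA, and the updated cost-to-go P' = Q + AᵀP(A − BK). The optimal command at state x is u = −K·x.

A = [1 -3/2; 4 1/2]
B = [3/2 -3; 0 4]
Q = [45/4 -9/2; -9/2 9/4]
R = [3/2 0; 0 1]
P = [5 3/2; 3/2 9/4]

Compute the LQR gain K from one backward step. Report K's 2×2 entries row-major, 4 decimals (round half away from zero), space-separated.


2.1781 -0.6262 0.8349 0.1586

BᵀP = [7.5000 2.2500; -9.0000 4.5000]
S = R + BᵀPB = [3/2 0; 0 1] + [11.2500 -13.5000; -13.5000 45.0000] = [12.7500 -13.5000; -13.5000 46.0000]
BᵀPA = [16.5000 -10.1250; 9.0000 15.7500]
K = S⁻¹·BᵀPA = [2.1781 -0.6262; 0.8349 0.1586]
A−BK = [0.2375 -0.0849; 0.6605 -0.1345]
AᵀP(A−BK) = [9.5473 -2.3460; -2.3460 0.7243]
P' = Q + AᵀP(A−BK) = [20.7973 -6.8460; -6.8460 2.9743]
tr(P') = 23.7716


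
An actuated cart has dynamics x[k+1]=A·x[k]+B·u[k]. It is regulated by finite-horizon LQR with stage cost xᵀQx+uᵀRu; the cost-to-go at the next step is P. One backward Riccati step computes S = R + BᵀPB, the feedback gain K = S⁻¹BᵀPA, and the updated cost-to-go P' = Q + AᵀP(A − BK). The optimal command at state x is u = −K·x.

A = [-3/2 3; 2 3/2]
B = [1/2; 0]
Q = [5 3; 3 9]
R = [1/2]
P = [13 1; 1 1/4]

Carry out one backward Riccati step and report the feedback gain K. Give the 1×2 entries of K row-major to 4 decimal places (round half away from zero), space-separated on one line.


BᵀP = [6.5000 0.5000]
S = R + BᵀPB = [1/2] + [3.2500] = [3.7500]
BᵀPA = [-8.7500 20.2500]
K = S⁻¹·BᵀPA = [-2.3333 5.4000]
A−BK = [-0.3333 0.3000; 2.0000 1.5000]
AᵀP(A−BK) = [3.8333 -6.7500; -6.7500 17.2125]
P' = Q + AᵀP(A−BK) = [8.8333 -3.7500; -3.7500 26.2125]
tr(P') = 35.0458

-2.3333 5.4000


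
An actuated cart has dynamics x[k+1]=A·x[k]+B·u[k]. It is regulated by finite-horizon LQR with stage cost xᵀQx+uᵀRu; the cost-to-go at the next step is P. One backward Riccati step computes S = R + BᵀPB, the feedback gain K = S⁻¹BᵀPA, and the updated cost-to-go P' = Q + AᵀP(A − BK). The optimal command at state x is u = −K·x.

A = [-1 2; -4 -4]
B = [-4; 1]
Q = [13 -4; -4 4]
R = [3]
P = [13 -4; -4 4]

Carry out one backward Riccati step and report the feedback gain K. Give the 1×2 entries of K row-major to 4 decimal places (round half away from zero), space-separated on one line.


-0.0972 -0.7773

BᵀP = [-56.0000 20.0000]
S = R + BᵀPB = [3] + [244.0000] = [247.0000]
BᵀPA = [-24.0000 -192.0000]
K = S⁻¹·BᵀPA = [-0.0972 -0.7773]
A−BK = [-1.3887 -1.1093; -3.9028 -3.2227]
AᵀP(A−BK) = [42.6680 35.3441; 35.3441 30.7530]
P' = Q + AᵀP(A−BK) = [55.6680 31.3441; 31.3441 34.7530]
tr(P') = 90.4211


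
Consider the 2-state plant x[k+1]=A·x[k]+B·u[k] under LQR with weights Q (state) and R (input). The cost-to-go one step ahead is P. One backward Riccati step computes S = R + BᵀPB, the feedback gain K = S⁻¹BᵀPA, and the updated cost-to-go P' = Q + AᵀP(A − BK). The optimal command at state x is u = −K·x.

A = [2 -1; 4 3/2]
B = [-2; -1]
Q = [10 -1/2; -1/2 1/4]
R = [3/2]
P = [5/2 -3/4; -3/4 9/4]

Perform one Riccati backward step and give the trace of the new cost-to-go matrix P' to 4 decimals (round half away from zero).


BᵀP = [-4.2500 -0.7500]
S = R + BᵀPB = [3/2] + [9.2500] = [10.7500]
BᵀPA = [-11.5000 3.1250]
K = S⁻¹·BᵀPA = [-1.0698 0.2907]
A−BK = [-0.1395 -0.4186; 2.9302 1.7907]
AᵀP(A−BK) = [21.6977 12.5930; 12.5930 8.9041]
P' = Q + AᵀP(A−BK) = [31.6977 12.0930; 12.0930 9.1541]
tr(P') = 40.8517

40.8517


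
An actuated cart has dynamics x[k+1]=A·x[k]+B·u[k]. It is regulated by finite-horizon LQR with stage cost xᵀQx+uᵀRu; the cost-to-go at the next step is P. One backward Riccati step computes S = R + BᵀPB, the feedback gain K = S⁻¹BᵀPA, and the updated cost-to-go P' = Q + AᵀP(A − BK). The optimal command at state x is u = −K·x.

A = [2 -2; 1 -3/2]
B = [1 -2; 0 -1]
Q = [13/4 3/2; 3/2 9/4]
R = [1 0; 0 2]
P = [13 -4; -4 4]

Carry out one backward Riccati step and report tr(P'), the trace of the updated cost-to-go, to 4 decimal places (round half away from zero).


9.5769

BᵀP = [13.0000 -4.0000; -22.0000 4.0000]
S = R + BᵀPB = [1 0; 0 2] + [13.0000 -22.0000; -22.0000 40.0000] = [14.0000 -22.0000; -22.0000 42.0000]
BᵀPA = [22.0000 -20.0000; -40.0000 38.0000]
K = S⁻¹·BᵀPA = [0.4231 -0.0385; -0.7308 0.8846]
A−BK = [0.1154 -0.1923; 0.2692 -0.6154]
AᵀP(A−BK) = [1.4615 -1.7692; -1.7692 2.6154]
P' = Q + AᵀP(A−BK) = [4.7115 -0.2692; -0.2692 4.8654]
tr(P') = 9.5769


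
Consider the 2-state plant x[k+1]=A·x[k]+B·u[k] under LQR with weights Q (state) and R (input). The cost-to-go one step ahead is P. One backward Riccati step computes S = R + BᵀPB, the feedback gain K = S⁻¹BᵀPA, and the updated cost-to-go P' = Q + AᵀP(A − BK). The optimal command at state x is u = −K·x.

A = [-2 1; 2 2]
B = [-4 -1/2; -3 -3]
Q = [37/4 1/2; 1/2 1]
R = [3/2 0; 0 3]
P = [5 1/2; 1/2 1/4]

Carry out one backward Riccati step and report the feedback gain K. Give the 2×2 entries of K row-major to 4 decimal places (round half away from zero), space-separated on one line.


0.4593 -0.2519 -0.3407 -0.1519

BᵀP = [-21.5000 -2.7500; -4.0000 -1.0000]
S = R + BᵀPB = [3/2 0; 0 3] + [94.2500 19.0000; 19.0000 5.0000] = [95.7500 19.0000; 19.0000 8.0000]
BᵀPA = [37.5000 -27.0000; 6.0000 -6.0000]
K = S⁻¹·BᵀPA = [0.4593 -0.2519; -0.3407 -0.1519]
A−BK = [-0.3333 -0.0833; 2.3556 0.7889]
AᵀP(A−BK) = [1.8222 0.3556; 0.3556 0.2889]
P' = Q + AᵀP(A−BK) = [11.0722 0.8556; 0.8556 1.2889]
tr(P') = 12.3611


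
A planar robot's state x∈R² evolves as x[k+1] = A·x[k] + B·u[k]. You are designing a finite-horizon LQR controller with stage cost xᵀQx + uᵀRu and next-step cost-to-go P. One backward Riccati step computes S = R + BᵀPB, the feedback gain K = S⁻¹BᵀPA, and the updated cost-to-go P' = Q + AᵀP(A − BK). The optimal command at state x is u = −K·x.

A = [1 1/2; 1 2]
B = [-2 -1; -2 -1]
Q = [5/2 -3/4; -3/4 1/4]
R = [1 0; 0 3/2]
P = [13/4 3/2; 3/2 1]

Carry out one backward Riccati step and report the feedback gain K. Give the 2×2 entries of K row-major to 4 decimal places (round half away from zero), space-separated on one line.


BᵀP = [-9.5000 -5.0000; -4.7500 -2.5000]
S = R + BᵀPB = [1 0; 0 3/2] + [29.0000 14.5000; 14.5000 7.2500] = [30.0000 14.5000; 14.5000 8.7500]
BᵀPA = [-14.5000 -14.7500; -7.2500 -7.3750]
K = S⁻¹·BᵀPA = [-0.4163 -0.4234; -0.1388 -0.1411]
A−BK = [0.0287 -0.4880; 0.0287 1.0120]
AᵀP(A−BK) = [0.2081 0.2117; 0.2117 0.5257]
P' = Q + AᵀP(A−BK) = [2.7081 -0.5383; -0.5383 0.7757]
tr(P') = 3.4839

-0.4163 -0.4234 -0.1388 -0.1411


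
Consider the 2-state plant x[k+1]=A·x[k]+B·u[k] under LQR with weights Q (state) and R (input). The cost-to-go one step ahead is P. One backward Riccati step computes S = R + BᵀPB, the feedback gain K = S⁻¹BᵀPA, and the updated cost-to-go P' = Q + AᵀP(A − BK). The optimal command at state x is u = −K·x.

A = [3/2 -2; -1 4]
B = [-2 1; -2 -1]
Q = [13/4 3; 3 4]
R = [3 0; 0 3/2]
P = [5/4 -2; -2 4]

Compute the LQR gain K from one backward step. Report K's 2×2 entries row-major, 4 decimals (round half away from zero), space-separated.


BᵀP = [1.5000 -4.0000; 3.2500 -6.0000]
S = R + BᵀPB = [3 0; 0 3/2] + [5.0000 5.5000; 5.5000 9.2500] = [8.0000 5.5000; 5.5000 10.7500]
BᵀPA = [6.2500 -19.0000; 10.8750 -30.5000]
K = S⁻¹·BᵀPA = [0.1323 -0.6547; 0.9439 -2.5022]
A−BK = [0.8206 -0.8072; 0.2085 0.1883]
AᵀP(A−BK) = [1.7203 -4.4462; -4.4462 12.2422]
P' = Q + AᵀP(A−BK) = [4.9703 -1.4462; -1.4462 16.2422]
tr(P') = 21.2124

0.1323 -0.6547 0.9439 -2.5022


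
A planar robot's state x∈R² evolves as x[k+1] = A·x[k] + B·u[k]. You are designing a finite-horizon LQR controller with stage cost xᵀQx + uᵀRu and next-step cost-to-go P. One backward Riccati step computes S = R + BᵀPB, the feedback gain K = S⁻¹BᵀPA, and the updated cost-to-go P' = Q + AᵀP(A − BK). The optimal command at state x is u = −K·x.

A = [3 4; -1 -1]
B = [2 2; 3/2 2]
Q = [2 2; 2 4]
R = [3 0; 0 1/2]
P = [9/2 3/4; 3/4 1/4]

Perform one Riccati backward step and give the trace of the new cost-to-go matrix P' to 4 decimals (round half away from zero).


BᵀP = [10.1250 1.8750; 10.5000 2.0000]
S = R + BᵀPB = [3 0; 0 1/2] + [23.0625 24.0000; 24.0000 25.0000] = [26.0625 24.0000; 24.0000 25.5000]
BᵀPA = [28.5000 38.6250; 29.5000 40.0000]
K = S⁻¹·BᵀPA = [0.2116 0.2815; 0.9577 1.3037]
A−BK = [0.6614 0.8296; -3.2328 -4.0296]
AᵀP(A−BK) = [1.9669 2.5185; 2.5185 3.2296]
P' = Q + AᵀP(A−BK) = [3.9669 4.5185; 4.5185 7.2296]
tr(P') = 11.1966

11.1966


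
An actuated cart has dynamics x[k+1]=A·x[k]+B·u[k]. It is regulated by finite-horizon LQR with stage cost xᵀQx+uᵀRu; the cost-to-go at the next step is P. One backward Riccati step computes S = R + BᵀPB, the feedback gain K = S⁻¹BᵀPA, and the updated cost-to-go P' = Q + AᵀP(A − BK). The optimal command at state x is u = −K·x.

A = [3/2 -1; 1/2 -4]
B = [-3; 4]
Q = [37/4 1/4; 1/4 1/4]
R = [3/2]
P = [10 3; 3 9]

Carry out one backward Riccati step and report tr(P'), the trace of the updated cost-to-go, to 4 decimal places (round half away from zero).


BᵀP = [-18.0000 27.0000]
S = R + BᵀPB = [3/2] + [162.0000] = [163.5000]
BᵀPA = [-13.5000 -90.0000]
K = S⁻¹·BᵀPA = [-0.0826 -0.5505]
A−BK = [1.2523 -2.6514; 0.8303 -1.7982]
AᵀP(A−BK) = [28.1353 -59.9312; -59.9312 128.4587]
P' = Q + AᵀP(A−BK) = [37.3853 -59.6812; -59.6812 128.7087]
tr(P') = 166.0940

166.0940


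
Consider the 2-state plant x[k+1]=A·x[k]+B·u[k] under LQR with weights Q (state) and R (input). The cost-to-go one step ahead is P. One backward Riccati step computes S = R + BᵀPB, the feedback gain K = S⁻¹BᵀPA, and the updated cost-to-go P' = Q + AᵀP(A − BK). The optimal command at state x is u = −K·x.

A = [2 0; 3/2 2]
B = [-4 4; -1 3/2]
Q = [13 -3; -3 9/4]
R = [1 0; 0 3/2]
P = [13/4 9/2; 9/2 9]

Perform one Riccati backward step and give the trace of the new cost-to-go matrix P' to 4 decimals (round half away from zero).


21.3337

BᵀP = [-17.5000 -27.0000; 19.7500 31.5000]
S = R + BᵀPB = [1 0; 0 3/2] + [97.0000 -110.5000; -110.5000 126.2500] = [98.0000 -110.5000; -110.5000 127.7500]
BᵀPA = [-75.5000 -54.0000; 86.7500 63.0000]
K = S⁻¹·BᵀPA = [-0.1916 0.2037; 0.5133 0.6694]
A−BK = [-0.8197 -1.8626; 0.5384 1.1997]
AᵀP(A−BK) = [1.2526 2.3137; 2.3137 4.8310]
P' = Q + AᵀP(A−BK) = [14.2526 -0.6863; -0.6863 7.0810]
tr(P') = 21.3337


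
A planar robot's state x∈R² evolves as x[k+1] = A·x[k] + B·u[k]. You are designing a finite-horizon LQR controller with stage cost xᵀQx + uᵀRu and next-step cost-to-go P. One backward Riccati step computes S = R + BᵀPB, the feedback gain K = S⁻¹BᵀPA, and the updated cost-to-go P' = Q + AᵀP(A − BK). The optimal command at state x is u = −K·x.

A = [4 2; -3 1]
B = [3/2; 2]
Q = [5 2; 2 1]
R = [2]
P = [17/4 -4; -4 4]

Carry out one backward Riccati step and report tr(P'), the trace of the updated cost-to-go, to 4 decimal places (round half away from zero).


166.7018

BᵀP = [-1.6250 2.0000]
S = R + BᵀPB = [2] + [1.5625] = [3.5625]
BᵀPA = [-12.5000 -1.2500]
K = S⁻¹·BᵀPA = [-3.5088 -0.3509]
A−BK = [9.2632 2.5263; 4.0175 1.7018]
AᵀP(A−BK) = [156.1404 25.6140; 25.6140 4.5614]
P' = Q + AᵀP(A−BK) = [161.1404 27.6140; 27.6140 5.5614]
tr(P') = 166.7018


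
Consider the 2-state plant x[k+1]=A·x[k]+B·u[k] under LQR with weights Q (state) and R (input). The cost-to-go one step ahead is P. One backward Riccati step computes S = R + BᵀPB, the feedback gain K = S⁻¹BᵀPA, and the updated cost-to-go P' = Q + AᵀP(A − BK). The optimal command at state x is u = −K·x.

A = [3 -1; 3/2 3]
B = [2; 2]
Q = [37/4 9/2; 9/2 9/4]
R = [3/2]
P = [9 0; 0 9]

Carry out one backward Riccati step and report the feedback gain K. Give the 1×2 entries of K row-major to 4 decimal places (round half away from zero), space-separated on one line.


1.1020 0.4898

BᵀP = [18.0000 18.0000]
S = R + BᵀPB = [3/2] + [72.0000] = [73.5000]
BᵀPA = [81.0000 36.0000]
K = S⁻¹·BᵀPA = [1.1020 0.4898]
A−BK = [0.7959 -1.9796; -0.7041 2.0204]
AᵀP(A−BK) = [11.9847 -26.1735; -26.1735 72.3673]
P' = Q + AᵀP(A−BK) = [21.2347 -21.6735; -21.6735 74.6173]
tr(P') = 95.8520


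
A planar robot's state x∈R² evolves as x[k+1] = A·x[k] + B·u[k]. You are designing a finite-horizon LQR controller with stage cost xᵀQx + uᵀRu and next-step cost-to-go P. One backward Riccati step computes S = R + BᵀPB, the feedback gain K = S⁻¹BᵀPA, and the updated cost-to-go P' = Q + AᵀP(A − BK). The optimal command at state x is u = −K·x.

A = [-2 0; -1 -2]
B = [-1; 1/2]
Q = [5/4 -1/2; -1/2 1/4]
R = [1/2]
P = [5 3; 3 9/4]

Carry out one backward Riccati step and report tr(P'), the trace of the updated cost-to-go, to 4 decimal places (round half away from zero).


14.4388

BᵀP = [-3.5000 -1.8750]
S = R + BᵀPB = [1/2] + [2.5625] = [3.0625]
BᵀPA = [8.8750 3.7500]
K = S⁻¹·BᵀPA = [2.8980 1.2245]
A−BK = [0.8980 1.2245; -2.4490 -2.6122]
AᵀP(A−BK) = [8.5306 5.6327; 5.6327 4.4082]
P' = Q + AᵀP(A−BK) = [9.7806 5.1327; 5.1327 4.6582]
tr(P') = 14.4388


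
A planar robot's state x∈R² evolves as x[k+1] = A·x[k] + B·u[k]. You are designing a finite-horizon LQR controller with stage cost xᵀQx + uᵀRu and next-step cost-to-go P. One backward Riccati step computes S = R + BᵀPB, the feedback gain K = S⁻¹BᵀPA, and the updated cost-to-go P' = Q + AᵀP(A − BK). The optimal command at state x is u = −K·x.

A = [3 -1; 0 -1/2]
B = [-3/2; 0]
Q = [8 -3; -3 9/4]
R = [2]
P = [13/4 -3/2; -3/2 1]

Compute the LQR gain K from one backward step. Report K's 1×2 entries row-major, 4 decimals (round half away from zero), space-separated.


BᵀP = [-4.8750 2.2500]
S = R + BᵀPB = [2] + [7.3125] = [9.3125]
BᵀPA = [-14.6250 3.7500]
K = S⁻¹·BᵀPA = [-1.5705 0.4027]
A−BK = [0.6443 -0.3960; 0.0000 -0.5000]
AᵀP(A−BK) = [6.2819 -1.6107; -1.6107 0.4899]
P' = Q + AᵀP(A−BK) = [14.2819 -4.6107; -4.6107 2.7399]
tr(P') = 17.0218

-1.5705 0.4027


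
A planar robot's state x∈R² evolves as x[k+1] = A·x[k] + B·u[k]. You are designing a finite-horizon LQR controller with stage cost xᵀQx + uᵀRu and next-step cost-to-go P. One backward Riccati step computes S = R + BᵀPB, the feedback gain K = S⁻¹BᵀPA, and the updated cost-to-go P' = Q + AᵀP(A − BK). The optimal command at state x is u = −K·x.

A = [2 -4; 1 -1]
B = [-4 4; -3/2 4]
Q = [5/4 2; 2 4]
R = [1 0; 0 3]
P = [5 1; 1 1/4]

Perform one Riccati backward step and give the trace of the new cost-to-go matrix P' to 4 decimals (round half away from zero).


BᵀP = [-21.5000 -4.3750; 24.0000 5.0000]
S = R + BᵀPB = [1 0; 0 3] + [92.5625 -103.5000; -103.5000 116.0000] = [93.5625 -103.5000; -103.5000 119.0000]
BᵀPA = [-47.3750 90.3750; 53.0000 -101.0000]
K = S⁻¹·BᵀPA = [-0.3608 0.7141; 0.1316 -0.2277]
A−BK = [0.0305 -0.2330; -0.0676 0.9818]
AᵀP(A−BK) = [0.1838 -0.3539; -0.3539 0.7203]
P' = Q + AᵀP(A−BK) = [1.4338 1.6461; 1.6461 4.7203]
tr(P') = 6.1541

6.1541


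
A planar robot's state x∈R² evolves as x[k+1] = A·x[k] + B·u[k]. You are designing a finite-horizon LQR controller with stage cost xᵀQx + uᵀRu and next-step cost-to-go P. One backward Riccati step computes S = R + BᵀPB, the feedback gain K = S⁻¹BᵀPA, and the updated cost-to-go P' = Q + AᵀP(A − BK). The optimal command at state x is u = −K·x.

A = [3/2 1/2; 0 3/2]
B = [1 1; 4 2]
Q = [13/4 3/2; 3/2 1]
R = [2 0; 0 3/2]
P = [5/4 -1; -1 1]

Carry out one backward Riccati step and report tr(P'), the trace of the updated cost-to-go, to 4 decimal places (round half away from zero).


5.7147

BᵀP = [-2.7500 3.0000; -0.7500 1.0000]
S = R + BᵀPB = [2 0; 0 3/2] + [9.2500 3.2500; 3.2500 1.2500] = [11.2500 3.2500; 3.2500 2.7500]
BᵀPA = [-4.1250 3.1250; -1.1250 1.1250]
K = S⁻¹·BᵀPA = [-0.3773 0.2423; 0.0368 0.1227]
A−BK = [1.8405 0.1350; 1.4356 0.2853]
AᵀP(A−BK) = [1.2975 -0.1748; -0.1748 0.1672]
P' = Q + AᵀP(A−BK) = [4.5475 1.3252; 1.3252 1.1672]
tr(P') = 5.7147


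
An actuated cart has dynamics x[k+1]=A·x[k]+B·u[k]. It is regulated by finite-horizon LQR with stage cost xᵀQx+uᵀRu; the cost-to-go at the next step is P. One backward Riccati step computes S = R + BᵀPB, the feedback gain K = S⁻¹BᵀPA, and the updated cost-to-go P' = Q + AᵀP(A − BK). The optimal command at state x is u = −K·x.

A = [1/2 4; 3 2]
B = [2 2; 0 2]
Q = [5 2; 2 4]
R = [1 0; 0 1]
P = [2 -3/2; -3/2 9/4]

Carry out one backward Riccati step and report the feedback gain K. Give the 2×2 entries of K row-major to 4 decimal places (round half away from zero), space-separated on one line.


BᵀP = [4.0000 -3.0000; 1.0000 1.5000]
S = R + BᵀPB = [1 0; 0 1] + [8.0000 2.0000; 2.0000 5.0000] = [9.0000 2.0000; 2.0000 6.0000]
BᵀPA = [-7.0000 10.0000; 5.0000 7.0000]
K = S⁻¹·BᵀPA = [-1.0400 0.9200; 1.1800 0.8600]
A−BK = [0.2200 0.4400; 0.6400 0.2800]
AᵀP(A−BK) = [3.0700 0.1400; 0.1400 1.7800]
P' = Q + AᵀP(A−BK) = [8.0700 2.1400; 2.1400 5.7800]
tr(P') = 13.8500

-1.0400 0.9200 1.1800 0.8600


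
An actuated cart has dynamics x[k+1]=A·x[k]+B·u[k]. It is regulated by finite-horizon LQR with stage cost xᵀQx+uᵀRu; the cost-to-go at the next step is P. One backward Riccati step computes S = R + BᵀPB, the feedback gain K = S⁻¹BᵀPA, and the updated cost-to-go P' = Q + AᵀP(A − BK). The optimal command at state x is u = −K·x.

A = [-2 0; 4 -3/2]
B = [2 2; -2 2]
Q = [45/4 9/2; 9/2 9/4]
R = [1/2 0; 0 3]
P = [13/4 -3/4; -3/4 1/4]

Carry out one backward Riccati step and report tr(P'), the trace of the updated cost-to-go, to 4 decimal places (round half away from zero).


BᵀP = [8.0000 -2.0000; 5.0000 -1.0000]
S = R + BᵀPB = [1/2 0; 0 3] + [20.0000 12.0000; 12.0000 8.0000] = [20.5000 12.0000; 12.0000 11.0000]
BᵀPA = [-24.0000 3.0000; -14.0000 1.5000]
K = S⁻¹·BᵀPA = [-1.1779 0.1840; 0.0123 -0.0644]
A−BK = [0.3313 -0.2393; 1.6196 -1.0031]
AᵀP(A−BK) = [0.9018 -0.2347; -0.2347 0.1070]
P' = Q + AᵀP(A−BK) = [12.1518 4.2653; 4.2653 2.3570]
tr(P') = 14.5088

14.5088


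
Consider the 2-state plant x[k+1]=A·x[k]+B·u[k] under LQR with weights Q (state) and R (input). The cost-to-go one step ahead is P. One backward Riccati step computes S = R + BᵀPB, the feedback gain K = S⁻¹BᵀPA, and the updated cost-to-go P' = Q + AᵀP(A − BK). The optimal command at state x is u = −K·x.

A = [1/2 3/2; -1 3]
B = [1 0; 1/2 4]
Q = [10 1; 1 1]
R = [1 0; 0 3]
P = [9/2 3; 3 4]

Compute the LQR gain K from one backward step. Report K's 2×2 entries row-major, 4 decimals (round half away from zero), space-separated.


0.2791 1.2178 -0.2326 0.6216

BᵀP = [6.0000 5.0000; 12.0000 16.0000]
S = R + BᵀPB = [1 0; 0 3] + [8.5000 20.0000; 20.0000 64.0000] = [9.5000 20.0000; 20.0000 67.0000]
BᵀPA = [-2.0000 24.0000; -10.0000 66.0000]
K = S⁻¹·BᵀPA = [0.2791 1.2178; -0.2326 0.6216]
A−BK = [0.2209 0.2822; -0.2093 -0.0951]
AᵀP(A−BK) = [0.3576 0.0262; 0.0262 2.8755]
P' = Q + AᵀP(A−BK) = [10.3576 1.0262; 1.0262 3.8755]
tr(P') = 14.2331


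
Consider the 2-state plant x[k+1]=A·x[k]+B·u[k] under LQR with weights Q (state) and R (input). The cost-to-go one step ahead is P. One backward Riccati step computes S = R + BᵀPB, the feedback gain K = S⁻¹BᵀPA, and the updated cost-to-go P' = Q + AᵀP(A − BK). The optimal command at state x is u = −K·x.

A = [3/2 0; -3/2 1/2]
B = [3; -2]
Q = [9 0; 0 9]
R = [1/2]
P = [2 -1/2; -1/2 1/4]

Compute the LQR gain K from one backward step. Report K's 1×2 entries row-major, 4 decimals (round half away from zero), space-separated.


BᵀP = [7.0000 -2.0000]
S = R + BᵀPB = [1/2] + [25.0000] = [25.5000]
BᵀPA = [13.5000 -1.0000]
K = S⁻¹·BᵀPA = [0.5294 -0.0392]
A−BK = [-0.0882 0.1176; -0.4412 0.4216]
AᵀP(A−BK) = [0.1654 -0.0331; -0.0331 0.0233]
P' = Q + AᵀP(A−BK) = [9.1654 -0.0331; -0.0331 9.0233]
tr(P') = 18.1887

0.5294 -0.0392


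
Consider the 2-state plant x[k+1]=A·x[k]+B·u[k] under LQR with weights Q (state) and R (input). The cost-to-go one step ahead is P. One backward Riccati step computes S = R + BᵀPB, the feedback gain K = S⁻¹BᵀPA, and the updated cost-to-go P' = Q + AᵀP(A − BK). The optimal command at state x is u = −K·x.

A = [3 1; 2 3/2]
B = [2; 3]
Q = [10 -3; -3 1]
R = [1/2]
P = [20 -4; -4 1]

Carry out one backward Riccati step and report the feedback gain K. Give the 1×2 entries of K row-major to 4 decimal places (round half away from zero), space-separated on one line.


BᵀP = [28.0000 -5.0000]
S = R + BᵀPB = [1/2] + [41.0000] = [41.5000]
BᵀPA = [74.0000 20.5000]
K = S⁻¹·BᵀPA = [1.7831 0.4940]
A−BK = [-0.5663 0.0120; -3.3494 0.0181]
AᵀP(A−BK) = [4.0482 0.4458; 0.4458 0.1235]
P' = Q + AᵀP(A−BK) = [14.0482 -2.5542; -2.5542 1.1235]
tr(P') = 15.1717

1.7831 0.4940


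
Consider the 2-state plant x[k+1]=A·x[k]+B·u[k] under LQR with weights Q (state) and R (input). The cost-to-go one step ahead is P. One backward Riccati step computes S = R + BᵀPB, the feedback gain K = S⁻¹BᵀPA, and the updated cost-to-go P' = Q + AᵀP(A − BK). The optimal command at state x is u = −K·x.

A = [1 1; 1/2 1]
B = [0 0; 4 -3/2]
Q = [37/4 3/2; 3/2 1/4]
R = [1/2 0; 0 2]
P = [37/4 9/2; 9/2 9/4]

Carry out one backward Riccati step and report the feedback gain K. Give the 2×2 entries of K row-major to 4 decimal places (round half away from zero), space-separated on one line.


0.5958 0.7149 -0.0559 -0.0670

BᵀP = [18.0000 9.0000; -6.7500 -3.3750]
S = R + BᵀPB = [1/2 0; 0 2] + [36.0000 -13.5000; -13.5000 5.0625] = [36.5000 -13.5000; -13.5000 7.0625]
BᵀPA = [22.5000 27.0000; -8.4375 -10.1250]
K = S⁻¹·BᵀPA = [0.5958 0.7149; -0.0559 -0.0670]
A−BK = [1.0000 1.0000; -1.9669 -1.9603]
AᵀP(A−BK) = [0.4362 0.4734; 0.4734 0.5181]
P' = Q + AᵀP(A−BK) = [9.6862 1.9734; 1.9734 0.7681]
tr(P') = 10.4543


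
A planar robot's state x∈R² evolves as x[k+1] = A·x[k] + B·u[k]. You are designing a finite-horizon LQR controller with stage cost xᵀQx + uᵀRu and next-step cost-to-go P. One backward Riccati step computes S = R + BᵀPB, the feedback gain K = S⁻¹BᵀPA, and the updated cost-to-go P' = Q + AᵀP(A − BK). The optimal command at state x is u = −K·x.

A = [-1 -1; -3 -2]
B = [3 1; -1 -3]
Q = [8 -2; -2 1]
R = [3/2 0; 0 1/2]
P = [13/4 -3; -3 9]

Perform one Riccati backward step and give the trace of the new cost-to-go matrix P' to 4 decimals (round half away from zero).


BᵀP = [12.7500 -18.0000; 12.2500 -30.0000]
S = R + BᵀPB = [3/2 0; 0 1/2] + [56.2500 66.7500; 66.7500 102.2500] = [57.7500 66.7500; 66.7500 102.7500]
BᵀPA = [41.2500 23.2500; 77.7500 47.7500]
K = S⁻¹·BᵀPA = [-0.6436 -0.5401; 1.1748 0.8156]
A−BK = [-0.2440 -0.1953; -0.1192 -0.0934]
AᵀP(A−BK) = [1.4583 1.1173; 1.1173 0.8631]
P' = Q + AᵀP(A−BK) = [9.4583 -0.8827; -0.8827 1.8631]
tr(P') = 11.3214

11.3214


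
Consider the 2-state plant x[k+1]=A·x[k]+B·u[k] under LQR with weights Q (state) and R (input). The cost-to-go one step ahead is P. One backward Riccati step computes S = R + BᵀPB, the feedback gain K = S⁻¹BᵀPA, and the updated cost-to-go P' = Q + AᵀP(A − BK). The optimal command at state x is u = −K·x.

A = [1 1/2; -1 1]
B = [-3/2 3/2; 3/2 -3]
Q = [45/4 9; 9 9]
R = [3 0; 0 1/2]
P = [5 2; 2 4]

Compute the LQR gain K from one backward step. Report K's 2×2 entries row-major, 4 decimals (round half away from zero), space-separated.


BᵀP = [-4.5000 3.0000; 1.5000 -9.0000]
S = R + BᵀPB = [3 0; 0 1/2] + [11.2500 -15.7500; -15.7500 29.2500] = [14.2500 -15.7500; -15.7500 29.7500]
BᵀPA = [-7.5000 0.7500; 10.5000 -8.2500]
K = S⁻¹·BᵀPA = [-0.3284 -0.6119; 0.1791 -0.6013]
A−BK = [0.2388 0.4840; 0.0299 0.1141]
AᵀP(A−BK) = [0.6567 1.2239; 1.2239 2.7484]
P' = Q + AᵀP(A−BK) = [11.9067 10.2239; 10.2239 11.7484]
tr(P') = 23.6551

-0.3284 -0.6119 0.1791 -0.6013


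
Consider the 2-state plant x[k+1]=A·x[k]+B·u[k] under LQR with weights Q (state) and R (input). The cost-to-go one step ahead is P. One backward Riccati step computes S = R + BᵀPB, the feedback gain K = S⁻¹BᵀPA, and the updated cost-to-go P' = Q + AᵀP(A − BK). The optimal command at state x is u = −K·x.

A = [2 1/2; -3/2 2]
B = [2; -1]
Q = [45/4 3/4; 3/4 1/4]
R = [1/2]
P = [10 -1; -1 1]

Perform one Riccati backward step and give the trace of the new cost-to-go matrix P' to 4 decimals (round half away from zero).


BᵀP = [21.0000 -3.0000]
S = R + BᵀPB = [1/2] + [45.0000] = [45.5000]
BᵀPA = [46.5000 4.5000]
K = S⁻¹·BᵀPA = [1.0220 0.0989]
A−BK = [-0.0440 0.3022; -0.4780 2.0989]
AᵀP(A−BK) = [0.7280 -0.8489; -0.8489 4.0549]
P' = Q + AᵀP(A−BK) = [11.9780 -0.0989; -0.0989 4.3049]
tr(P') = 16.2830

16.2830


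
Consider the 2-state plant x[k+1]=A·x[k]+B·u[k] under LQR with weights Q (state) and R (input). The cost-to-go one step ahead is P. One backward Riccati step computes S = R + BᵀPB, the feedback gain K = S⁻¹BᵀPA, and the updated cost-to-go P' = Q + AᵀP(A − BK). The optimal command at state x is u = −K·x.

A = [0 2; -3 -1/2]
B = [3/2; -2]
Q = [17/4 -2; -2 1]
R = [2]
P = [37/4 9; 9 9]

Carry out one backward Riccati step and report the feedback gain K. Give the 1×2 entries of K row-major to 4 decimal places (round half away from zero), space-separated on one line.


2.8052 -1.2468

BᵀP = [-4.1250 -4.5000]
S = R + BᵀPB = [2] + [2.8125] = [4.8125]
BᵀPA = [13.5000 -6.0000]
K = S⁻¹·BᵀPA = [2.8052 -1.2468]
A−BK = [-4.2078 3.8701; 2.6104 -2.9935]
AᵀP(A−BK) = [43.1299 -23.6688; -23.6688 13.7695]
P' = Q + AᵀP(A−BK) = [47.3799 -25.6688; -25.6688 14.7695]
tr(P') = 62.1494


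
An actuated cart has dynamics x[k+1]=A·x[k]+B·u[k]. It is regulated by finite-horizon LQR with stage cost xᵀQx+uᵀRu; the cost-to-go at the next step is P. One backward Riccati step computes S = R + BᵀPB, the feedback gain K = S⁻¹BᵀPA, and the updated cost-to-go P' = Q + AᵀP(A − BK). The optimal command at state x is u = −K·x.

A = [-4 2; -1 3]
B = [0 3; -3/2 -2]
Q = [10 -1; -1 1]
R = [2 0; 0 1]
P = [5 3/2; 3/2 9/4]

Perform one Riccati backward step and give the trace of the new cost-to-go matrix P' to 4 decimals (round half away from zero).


BᵀP = [-2.2500 -3.3750; 12.0000 0.0000]
S = R + BᵀPB = [2 0; 0 1] + [5.0625 0.0000; 0.0000 36.0000] = [7.0625 0.0000; 0.0000 37.0000]
BᵀPA = [12.3750 -14.6250; -48.0000 24.0000]
K = S⁻¹·BᵀPA = [1.7522 -2.0708; -1.2973 0.6486]
A−BK = [-0.1081 0.0541; -0.9663 1.1911]
AᵀP(A−BK) = [10.2961 -10.9888; -10.9888 12.3970]
P' = Q + AᵀP(A−BK) = [20.2961 -11.9888; -11.9888 13.3970]
tr(P') = 33.6931

33.6931


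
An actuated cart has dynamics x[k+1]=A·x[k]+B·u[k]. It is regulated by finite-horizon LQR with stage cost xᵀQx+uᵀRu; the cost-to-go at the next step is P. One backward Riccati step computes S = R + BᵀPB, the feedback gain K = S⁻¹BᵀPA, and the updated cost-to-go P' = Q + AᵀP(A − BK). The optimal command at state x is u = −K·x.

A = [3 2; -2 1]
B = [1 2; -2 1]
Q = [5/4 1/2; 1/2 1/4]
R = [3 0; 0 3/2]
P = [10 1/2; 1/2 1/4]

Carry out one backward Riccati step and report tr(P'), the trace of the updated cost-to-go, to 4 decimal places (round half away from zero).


BᵀP = [9.0000 0.0000; 20.5000 1.2500]
S = R + BᵀPB = [3 0; 0 3/2] + [9.0000 18.0000; 18.0000 42.2500] = [12.0000 18.0000; 18.0000 43.7500]
BᵀPA = [27.0000 18.0000; 59.0000 42.2500]
K = S⁻¹·BᵀPA = [0.5933 0.1343; 1.1045 0.9104]
A−BK = [0.1978 0.0448; -1.9179 0.3582]
AᵀP(A−BK) = [3.8172 1.6567; 1.6567 1.3657]
P' = Q + AᵀP(A−BK) = [5.0672 2.1567; 2.1567 1.6157]
tr(P') = 6.6828

6.6828


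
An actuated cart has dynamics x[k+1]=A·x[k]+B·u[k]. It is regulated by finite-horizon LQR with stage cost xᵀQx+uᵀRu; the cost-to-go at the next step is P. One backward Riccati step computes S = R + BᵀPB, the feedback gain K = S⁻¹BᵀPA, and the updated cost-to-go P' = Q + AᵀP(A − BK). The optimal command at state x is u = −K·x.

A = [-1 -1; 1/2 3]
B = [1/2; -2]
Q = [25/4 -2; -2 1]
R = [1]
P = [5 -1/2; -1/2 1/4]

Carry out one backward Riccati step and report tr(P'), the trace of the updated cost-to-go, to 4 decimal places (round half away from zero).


BᵀP = [3.5000 -0.7500]
S = R + BᵀPB = [1] + [3.2500] = [4.2500]
BᵀPA = [-3.8750 -5.7500]
K = S⁻¹·BᵀPA = [-0.9118 -1.3529]
A−BK = [-0.5441 -0.3235; -1.3235 0.2941]
AᵀP(A−BK) = [2.0294 1.8824; 1.8824 2.4706]
P' = Q + AᵀP(A−BK) = [8.2794 -0.1176; -0.1176 3.4706]
tr(P') = 11.7500

11.7500


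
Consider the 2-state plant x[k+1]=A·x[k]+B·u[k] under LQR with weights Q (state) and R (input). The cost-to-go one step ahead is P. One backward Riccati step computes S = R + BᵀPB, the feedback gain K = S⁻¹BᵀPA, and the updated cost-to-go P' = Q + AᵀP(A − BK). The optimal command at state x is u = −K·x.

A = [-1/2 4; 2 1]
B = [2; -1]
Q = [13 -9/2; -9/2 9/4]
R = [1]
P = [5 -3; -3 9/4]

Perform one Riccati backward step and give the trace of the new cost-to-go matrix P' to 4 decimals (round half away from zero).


BᵀP = [13.0000 -8.2500]
S = R + BᵀPB = [1] + [34.2500] = [35.2500]
BᵀPA = [-23.0000 43.7500]
K = S⁻¹·BᵀPA = [-0.6525 1.2411]
A−BK = [0.8050 1.5177; 1.3475 2.2411]
AᵀP(A−BK) = [1.2429 0.5461; 0.5461 3.9504]
P' = Q + AᵀP(A−BK) = [14.2429 -3.9539; -3.9539 6.2004]
tr(P') = 20.4433

20.4433


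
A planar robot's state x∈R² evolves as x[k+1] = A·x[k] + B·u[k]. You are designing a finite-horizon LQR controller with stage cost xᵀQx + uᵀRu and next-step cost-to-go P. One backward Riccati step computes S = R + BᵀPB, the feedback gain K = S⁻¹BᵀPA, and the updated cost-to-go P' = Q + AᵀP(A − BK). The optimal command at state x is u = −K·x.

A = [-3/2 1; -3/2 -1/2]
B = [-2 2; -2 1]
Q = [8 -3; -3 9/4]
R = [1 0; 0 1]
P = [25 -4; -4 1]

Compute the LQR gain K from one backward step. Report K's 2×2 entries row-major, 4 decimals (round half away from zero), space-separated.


BᵀP = [-42.0000 6.0000; 46.0000 -7.0000]
S = R + BᵀPB = [1 0; 0 1] + [72.0000 -78.0000; -78.0000 85.0000] = [73.0000 -78.0000; -78.0000 86.0000]
BᵀPA = [54.0000 -45.0000; -58.5000 49.5000]
K = S⁻¹·BᵀPA = [0.4175 -0.0464; -0.3015 0.5335]
A−BK = [-0.0619 -0.1598; -0.3634 -1.1263]
AᵀP(A−BK) = [0.3131 -0.0348; -0.0348 0.7539]
P' = Q + AᵀP(A−BK) = [8.3131 -3.0348; -3.0348 3.0039]
tr(P') = 11.3170

0.4175 -0.0464 -0.3015 0.5335


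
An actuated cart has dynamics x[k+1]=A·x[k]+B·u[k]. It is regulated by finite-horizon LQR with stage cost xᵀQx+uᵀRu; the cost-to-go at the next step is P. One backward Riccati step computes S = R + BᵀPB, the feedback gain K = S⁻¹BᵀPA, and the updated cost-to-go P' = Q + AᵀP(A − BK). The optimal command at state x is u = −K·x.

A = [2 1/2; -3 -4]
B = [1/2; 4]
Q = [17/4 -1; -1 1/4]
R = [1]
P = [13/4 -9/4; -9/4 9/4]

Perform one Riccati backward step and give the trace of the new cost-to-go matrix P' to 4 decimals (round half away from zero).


BᵀP = [-7.3750 7.8750]
S = R + BᵀPB = [1] + [27.8125] = [28.8125]
BᵀPA = [-38.3750 -35.1875]
K = S⁻¹·BᵀPA = [-1.3319 -1.2213]
A−BK = [2.6659 1.1106; 2.3275 0.8850]
AᵀP(A−BK) = [9.1388 4.7592; 4.7592 2.8395]
P' = Q + AᵀP(A−BK) = [13.3888 3.7592; 3.7592 3.0895]
tr(P') = 16.4783

16.4783


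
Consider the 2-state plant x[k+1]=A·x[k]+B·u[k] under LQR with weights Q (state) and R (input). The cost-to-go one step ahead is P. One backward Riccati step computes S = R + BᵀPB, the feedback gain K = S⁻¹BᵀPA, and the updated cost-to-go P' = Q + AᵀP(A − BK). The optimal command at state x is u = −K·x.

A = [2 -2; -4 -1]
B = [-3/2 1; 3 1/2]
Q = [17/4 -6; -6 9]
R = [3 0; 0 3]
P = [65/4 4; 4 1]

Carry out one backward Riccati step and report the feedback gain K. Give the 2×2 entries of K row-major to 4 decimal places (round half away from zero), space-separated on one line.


BᵀP = [-12.3750 -3.0000; 18.2500 4.5000]
S = R + BᵀPB = [3 0; 0 3] + [9.5625 -13.8750; -13.8750 20.5000] = [12.5625 -13.8750; -13.8750 23.5000]
BᵀPA = [-12.7500 27.7500; 18.5000 -41.0000]
K = S⁻¹·BᵀPA = [-0.4181 0.8106; 0.5404 -1.2661]
A−BK = [0.8325 0.4820; -3.0160 -2.7987]
AᵀP(A−BK) = [1.6723 -3.2424; -3.2424 7.5965]
P' = Q + AᵀP(A−BK) = [5.9223 -9.2424; -9.2424 16.5965]
tr(P') = 22.5188

-0.4181 0.8106 0.5404 -1.2661


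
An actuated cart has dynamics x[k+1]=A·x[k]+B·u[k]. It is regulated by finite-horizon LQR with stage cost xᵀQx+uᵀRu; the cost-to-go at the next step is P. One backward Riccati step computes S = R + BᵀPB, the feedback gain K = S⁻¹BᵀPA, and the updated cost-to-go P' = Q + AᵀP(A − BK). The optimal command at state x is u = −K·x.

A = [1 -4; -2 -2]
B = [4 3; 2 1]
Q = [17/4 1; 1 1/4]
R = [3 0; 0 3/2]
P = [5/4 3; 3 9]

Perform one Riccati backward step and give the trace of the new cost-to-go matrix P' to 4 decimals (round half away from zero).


8.9921

BᵀP = [11.0000 30.0000; 6.7500 18.0000]
S = R + BᵀPB = [3 0; 0 3/2] + [104.0000 63.0000; 63.0000 38.2500] = [107.0000 63.0000; 63.0000 39.7500]
BᵀPA = [-49.0000 -104.0000; -29.2500 -63.0000]
K = S⁻¹·BᵀPA = [-0.3694 -0.5805; -0.1504 -0.6649]
A−BK = [2.9288 0.3166; -1.1108 -0.1741]
AᵀP(A−BK) = [2.7507 1.1082; 1.1082 1.7414]
P' = Q + AᵀP(A−BK) = [7.0007 2.1082; 2.1082 1.9914]
tr(P') = 8.9921


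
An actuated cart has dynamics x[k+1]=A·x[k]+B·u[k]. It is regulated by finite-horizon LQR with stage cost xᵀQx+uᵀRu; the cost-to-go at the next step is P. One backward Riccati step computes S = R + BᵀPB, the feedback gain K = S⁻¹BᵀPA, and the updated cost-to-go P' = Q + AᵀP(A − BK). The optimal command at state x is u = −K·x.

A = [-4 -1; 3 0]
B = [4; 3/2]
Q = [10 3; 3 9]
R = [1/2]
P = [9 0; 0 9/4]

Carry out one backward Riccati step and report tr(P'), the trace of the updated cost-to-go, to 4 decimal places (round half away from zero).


63.7518

BᵀP = [36.0000 3.3750]
S = R + BᵀPB = [1/2] + [149.0625] = [149.5625]
BᵀPA = [-133.8750 -36.0000]
K = S⁻¹·BᵀPA = [-0.8951 -0.2407]
A−BK = [-0.4196 -0.0372; 4.3427 0.3611]
AᵀP(A−BK) = [44.4170 3.7760; 3.7760 0.3347]
P' = Q + AᵀP(A−BK) = [54.4170 6.7760; 6.7760 9.3347]
tr(P') = 63.7518


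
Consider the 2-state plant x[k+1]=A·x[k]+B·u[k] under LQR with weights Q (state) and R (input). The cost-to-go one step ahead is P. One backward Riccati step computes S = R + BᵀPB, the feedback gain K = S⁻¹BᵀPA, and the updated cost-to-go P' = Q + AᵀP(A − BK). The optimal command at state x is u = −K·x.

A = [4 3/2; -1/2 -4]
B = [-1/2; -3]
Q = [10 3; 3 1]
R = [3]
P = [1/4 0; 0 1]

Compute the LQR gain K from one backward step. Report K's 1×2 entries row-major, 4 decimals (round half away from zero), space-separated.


0.0829 0.9793

BᵀP = [-0.1250 -3.0000]
S = R + BᵀPB = [3] + [9.0625] = [12.0625]
BᵀPA = [1.0000 11.8125]
K = S⁻¹·BᵀPA = [0.0829 0.9793]
A−BK = [4.0415 1.9896; -0.2513 -1.0622]
AᵀP(A−BK) = [4.1671 2.5207; 2.5207 4.9948]
P' = Q + AᵀP(A−BK) = [14.1671 5.5207; 5.5207 5.9948]
tr(P') = 20.1619
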